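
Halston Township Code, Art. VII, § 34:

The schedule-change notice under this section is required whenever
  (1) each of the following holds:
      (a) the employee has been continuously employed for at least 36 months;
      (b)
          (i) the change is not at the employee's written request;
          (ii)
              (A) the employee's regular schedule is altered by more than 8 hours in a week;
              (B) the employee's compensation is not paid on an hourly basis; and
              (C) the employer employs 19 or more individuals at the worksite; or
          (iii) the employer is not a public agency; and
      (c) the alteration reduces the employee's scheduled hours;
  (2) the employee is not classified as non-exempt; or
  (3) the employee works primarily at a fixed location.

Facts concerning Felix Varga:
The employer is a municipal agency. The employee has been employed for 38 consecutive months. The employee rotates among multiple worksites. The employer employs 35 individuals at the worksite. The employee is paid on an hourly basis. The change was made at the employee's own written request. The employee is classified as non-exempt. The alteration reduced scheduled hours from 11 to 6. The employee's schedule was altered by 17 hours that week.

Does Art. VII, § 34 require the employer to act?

No — not required.

(a) tenure ≥ 36 mo. — met.
(i) not employee-requested — not satisfied.
(A) schedule shift > 8h — holds.
(B) not (hourly-paid) — fails.
(C) ≥ 19 at site — holds.
(ii) = T AND F AND T = false.
(iii) not (public agency) — fails.
(b) = F OR F OR F = false.
(c) hours reduced — met.
(1) = T AND F AND T = false.
(2) not (non-exempt) — fails.
(3) fixed location — not satisfied.
Overall: F OR F OR F → false.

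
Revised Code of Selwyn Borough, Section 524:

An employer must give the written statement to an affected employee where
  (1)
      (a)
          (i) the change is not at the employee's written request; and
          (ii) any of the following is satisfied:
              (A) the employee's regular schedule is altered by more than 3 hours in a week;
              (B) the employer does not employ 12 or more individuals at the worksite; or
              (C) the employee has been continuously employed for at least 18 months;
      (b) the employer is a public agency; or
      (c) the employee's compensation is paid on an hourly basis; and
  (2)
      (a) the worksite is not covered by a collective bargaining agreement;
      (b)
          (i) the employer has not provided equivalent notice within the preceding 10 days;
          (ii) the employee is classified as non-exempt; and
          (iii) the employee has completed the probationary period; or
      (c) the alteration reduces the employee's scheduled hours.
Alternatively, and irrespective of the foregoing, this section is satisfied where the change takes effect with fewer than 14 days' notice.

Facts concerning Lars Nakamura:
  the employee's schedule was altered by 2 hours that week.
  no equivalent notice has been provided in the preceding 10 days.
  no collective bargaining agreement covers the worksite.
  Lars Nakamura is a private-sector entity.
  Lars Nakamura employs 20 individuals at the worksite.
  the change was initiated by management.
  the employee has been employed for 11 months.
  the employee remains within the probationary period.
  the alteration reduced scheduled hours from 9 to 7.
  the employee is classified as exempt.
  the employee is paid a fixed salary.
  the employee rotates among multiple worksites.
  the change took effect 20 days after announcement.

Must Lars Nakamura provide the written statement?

(i) not employee-requested — met.
(A) schedule shift > 3h — not met.
(B) not (≥ 12 at site) — not satisfied.
(C) tenure ≥ 18 mo. — not met.
(ii): F OR F OR F → false.
So (a) is not satisfied (T AND F).
(b) public agency — not satisfied.
(c) hourly-paid — not satisfied.
(1): F OR F OR F → false.
(a) no CBA — met.
(i) no recent notice — holds.
(ii) non-exempt — fails.
(iii) past probation — not met.
(b): T AND F AND F → false.
(c) hours reduced — satisfied.
So (2) is satisfied (T OR F OR T).
So Overall is not satisfied (F AND T).
Exception (< 14 days' notice) — not satisfied.
Result: main false OR exception false → false.

No — not required.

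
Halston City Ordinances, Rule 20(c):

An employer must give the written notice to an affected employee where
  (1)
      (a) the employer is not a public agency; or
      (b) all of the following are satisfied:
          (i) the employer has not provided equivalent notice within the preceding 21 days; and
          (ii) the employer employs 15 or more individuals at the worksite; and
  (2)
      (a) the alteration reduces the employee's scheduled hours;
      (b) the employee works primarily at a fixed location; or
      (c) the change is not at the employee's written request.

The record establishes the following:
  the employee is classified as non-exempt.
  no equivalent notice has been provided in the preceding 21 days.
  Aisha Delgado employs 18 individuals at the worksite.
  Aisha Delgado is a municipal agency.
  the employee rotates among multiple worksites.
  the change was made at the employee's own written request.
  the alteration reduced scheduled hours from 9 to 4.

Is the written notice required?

(a) not (public agency) — not met.
(i) no recent notice — holds.
(ii) ≥ 15 at site — satisfied.
(b) = T AND T = true.
(1) = F OR T = true.
(a) hours reduced — satisfied.
(b) fixed location — not satisfied.
(c) not employee-requested — not satisfied.
(2) = T OR F OR F = true.
So Overall is satisfied (T AND T).

Yes — required.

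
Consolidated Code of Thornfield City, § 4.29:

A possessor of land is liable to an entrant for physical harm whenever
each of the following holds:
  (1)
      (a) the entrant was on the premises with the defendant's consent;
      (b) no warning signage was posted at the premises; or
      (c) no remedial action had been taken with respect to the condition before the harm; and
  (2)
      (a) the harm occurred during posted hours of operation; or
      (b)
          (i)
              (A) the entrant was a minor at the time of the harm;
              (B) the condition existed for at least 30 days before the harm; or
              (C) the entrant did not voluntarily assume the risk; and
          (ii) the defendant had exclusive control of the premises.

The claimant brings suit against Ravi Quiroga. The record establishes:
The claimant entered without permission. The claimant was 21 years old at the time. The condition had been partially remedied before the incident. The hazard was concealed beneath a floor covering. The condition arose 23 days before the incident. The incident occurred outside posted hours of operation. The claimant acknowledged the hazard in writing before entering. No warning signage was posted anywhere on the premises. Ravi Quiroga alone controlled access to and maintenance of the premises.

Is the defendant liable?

(a) consent to enter — not satisfied.
(b) no signage posted — satisfied.
(c) no remedial action — fails.
(1): F OR T OR F → true.
(a) during posted hours — fails.
(A) entrant a minor — fails.
(B) condition ≥30 days old — not met.
(C) no assumed risk — fails.
(i): F OR F OR F → false.
(ii) exclusive control — holds.
(b) = F AND T = false.
(2) = F OR F = false.
So Overall is not satisfied (T AND F).

No — not liable.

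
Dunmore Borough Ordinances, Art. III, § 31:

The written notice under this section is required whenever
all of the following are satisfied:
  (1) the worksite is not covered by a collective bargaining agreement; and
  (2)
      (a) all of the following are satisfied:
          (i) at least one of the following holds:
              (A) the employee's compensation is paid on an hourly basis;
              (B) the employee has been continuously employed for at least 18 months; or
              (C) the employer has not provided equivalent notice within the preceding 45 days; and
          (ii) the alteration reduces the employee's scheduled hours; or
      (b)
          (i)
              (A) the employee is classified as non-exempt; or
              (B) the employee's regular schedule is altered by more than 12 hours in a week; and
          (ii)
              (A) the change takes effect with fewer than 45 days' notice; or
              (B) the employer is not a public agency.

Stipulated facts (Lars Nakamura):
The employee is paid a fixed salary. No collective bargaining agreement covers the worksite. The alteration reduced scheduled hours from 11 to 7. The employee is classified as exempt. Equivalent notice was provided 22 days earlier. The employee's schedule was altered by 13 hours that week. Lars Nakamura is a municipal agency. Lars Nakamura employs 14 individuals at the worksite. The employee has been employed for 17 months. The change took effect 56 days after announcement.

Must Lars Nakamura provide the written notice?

No — not required.

(1) no CBA — met.
(A) hourly-paid — fails.
(B) tenure ≥ 18 mo. — not met.
(C) no recent notice — not met.
So (i) is not satisfied (F OR F OR F).
(ii) hours reduced — holds.
(a): F AND T → false.
(A) non-exempt — not met.
(B) schedule shift > 12h — holds.
(i) = F OR T = true.
(A) < 45 days' notice — not satisfied.
(B) not (public agency) — fails.
(ii) = F OR F = false.
(b): T AND F → false.
(2) = F OR F = false.
So Overall is not satisfied (T AND F).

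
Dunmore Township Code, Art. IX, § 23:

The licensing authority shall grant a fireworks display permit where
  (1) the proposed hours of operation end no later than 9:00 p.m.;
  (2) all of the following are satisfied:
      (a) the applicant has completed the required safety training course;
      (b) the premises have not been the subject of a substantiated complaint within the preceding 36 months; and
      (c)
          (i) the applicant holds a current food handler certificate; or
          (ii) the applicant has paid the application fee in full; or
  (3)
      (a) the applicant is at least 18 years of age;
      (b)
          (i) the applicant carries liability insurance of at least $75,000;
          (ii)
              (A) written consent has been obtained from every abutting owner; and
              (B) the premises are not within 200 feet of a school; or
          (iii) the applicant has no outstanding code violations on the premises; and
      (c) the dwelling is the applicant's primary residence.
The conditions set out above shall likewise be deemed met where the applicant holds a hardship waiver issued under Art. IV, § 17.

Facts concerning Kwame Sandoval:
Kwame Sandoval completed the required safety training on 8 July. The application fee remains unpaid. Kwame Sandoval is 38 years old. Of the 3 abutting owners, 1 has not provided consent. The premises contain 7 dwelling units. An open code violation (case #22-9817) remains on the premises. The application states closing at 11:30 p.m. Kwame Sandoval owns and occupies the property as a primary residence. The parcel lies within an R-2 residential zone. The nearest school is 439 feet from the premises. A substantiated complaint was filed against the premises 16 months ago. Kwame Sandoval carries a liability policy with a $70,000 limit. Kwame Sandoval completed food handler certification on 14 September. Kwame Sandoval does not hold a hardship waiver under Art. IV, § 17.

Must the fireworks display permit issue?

No — denied.

(1) closes by 9 p.m. — not met.
(a) safety training — met.
(b) no complaint in 36 mo. — fails.
(i) food handler cert. — satisfied.
(ii) fee paid — not met.
So (c) is satisfied (T OR F).
(2) = T AND F AND T = false.
(a) age ≥ 18 — holds.
(i) insurance ≥ $75,000 — not satisfied.
(A) all abutters consent — not met.
(B) ≥200 ft from school — met.
So (ii) is not satisfied (F AND T).
(iii) no code violations — fails.
(b) = F OR F OR F = false.
(c) primary residence — met.
(3): T AND F AND T → false.
Overall = F OR F OR F = false.
Exception (hardship waiver) — not satisfied.
Result: main false OR exception false → false.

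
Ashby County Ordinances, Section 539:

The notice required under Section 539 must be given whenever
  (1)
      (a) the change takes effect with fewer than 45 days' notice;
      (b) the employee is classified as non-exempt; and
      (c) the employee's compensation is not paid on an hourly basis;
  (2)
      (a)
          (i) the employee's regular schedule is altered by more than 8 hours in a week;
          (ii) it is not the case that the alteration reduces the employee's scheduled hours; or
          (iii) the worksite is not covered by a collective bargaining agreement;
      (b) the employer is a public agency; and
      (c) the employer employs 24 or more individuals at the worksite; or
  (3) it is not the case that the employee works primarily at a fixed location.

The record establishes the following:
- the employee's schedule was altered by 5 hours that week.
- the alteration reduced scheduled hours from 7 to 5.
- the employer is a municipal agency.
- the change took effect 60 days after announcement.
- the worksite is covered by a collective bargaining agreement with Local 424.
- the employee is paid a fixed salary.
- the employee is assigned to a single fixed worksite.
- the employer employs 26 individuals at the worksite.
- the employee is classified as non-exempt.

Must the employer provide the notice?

No — not required.

(a) < 45 days' notice — not satisfied.
(b) non-exempt — holds.
(c) not (hourly-paid) — met.
(1): F AND T AND T → false.
(i) schedule shift > 8h — not met.
(ii) not (hours reduced) — fails.
(iii) no CBA — not satisfied.
(a): F OR F OR F → false.
(b) public agency — holds.
(c) ≥ 24 at site — satisfied.
(2): F AND T AND T → false.
(3) not (fixed location) — fails.
So Overall is not satisfied (F OR F OR F).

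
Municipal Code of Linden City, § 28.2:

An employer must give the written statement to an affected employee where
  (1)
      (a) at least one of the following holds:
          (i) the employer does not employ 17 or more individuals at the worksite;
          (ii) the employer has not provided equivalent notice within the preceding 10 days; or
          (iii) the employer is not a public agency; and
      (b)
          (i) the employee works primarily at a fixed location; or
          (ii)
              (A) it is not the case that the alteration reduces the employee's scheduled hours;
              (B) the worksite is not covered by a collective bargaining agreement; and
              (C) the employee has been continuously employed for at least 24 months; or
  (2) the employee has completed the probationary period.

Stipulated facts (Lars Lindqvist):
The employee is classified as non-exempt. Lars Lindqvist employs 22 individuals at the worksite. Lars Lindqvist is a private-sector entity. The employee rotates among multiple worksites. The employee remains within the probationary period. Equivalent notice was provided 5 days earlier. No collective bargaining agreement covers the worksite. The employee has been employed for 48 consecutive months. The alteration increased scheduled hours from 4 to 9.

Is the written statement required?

(i) not (≥ 17 at site) — not met.
(ii) no recent notice — not satisfied.
(iii) not (public agency) — satisfied.
(a): F OR F OR T → true.
(i) fixed location — not met.
(A) not (hours reduced) — satisfied.
(B) no CBA — satisfied.
(C) tenure ≥ 24 mo. — holds.
(ii): T AND T AND T → true.
(b) = F OR T = true.
So (1) is satisfied (T AND T).
(2) past probation — fails.
Overall: T OR F → true.

Yes — required.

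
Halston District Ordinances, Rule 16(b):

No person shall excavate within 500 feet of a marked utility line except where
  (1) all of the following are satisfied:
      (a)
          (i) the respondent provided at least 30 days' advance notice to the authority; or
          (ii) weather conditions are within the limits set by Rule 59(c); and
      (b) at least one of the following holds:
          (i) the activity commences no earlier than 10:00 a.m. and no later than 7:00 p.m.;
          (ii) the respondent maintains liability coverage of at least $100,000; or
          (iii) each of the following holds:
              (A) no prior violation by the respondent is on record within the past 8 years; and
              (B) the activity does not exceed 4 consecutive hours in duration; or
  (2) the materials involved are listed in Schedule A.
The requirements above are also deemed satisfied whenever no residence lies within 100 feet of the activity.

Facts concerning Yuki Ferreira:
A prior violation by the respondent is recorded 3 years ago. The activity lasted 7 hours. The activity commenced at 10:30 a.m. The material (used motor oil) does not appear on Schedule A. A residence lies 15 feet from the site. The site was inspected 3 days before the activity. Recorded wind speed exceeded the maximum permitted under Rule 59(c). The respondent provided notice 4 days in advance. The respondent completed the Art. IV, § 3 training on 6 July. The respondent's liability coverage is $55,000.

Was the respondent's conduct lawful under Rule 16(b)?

(i) ≥30 days' notice — fails.
(ii) weather ok — fails.
(a) = F OR F = false.
(i) start within hours — holds.
(ii) coverage ≥ $100,000 — fails.
(A) no prior violation — not satisfied.
(B) ≤ 4 hrs duration — fails.
(iii): F AND F → false.
(b): T OR F OR F → true.
(1): F AND T → false.
(2) Schedule A material — not met.
Overall = F OR F = false.
Exception (no residence in 100 ft) — not satisfied.
Result: main false OR exception false → false.

No — unlawful.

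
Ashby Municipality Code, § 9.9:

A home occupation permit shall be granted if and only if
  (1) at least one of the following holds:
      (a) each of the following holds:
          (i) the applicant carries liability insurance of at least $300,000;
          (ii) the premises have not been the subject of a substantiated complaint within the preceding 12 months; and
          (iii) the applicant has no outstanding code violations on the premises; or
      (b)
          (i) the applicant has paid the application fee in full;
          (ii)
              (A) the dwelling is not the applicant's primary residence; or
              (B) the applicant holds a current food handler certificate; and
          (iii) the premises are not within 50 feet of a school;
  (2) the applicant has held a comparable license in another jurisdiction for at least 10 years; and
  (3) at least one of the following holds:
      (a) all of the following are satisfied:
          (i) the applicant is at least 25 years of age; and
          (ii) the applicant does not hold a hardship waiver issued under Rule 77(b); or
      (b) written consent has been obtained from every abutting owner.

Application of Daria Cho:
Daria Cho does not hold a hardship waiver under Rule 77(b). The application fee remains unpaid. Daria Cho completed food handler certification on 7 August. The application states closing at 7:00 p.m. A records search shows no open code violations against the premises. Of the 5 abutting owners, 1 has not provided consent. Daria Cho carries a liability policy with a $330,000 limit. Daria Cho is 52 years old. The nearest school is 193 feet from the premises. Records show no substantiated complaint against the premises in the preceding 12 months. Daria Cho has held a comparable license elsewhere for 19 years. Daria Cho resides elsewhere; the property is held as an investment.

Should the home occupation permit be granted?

Yes — granted.

(i) insurance ≥ $300,000 — met.
(ii) no complaint in 12 mo. — satisfied.
(iii) no code violations — met.
So (a) is satisfied (T AND T AND T).
(i) fee paid — not met.
(A) not (primary residence) — holds.
(B) food handler cert. — holds.
(ii): T OR T → true.
(iii) ≥50 ft from school — met.
So (b) is not satisfied (F AND T AND T).
(1) = T OR F = true.
(2) prior license ≥ 10 yr — holds.
(i) age ≥ 25 — met.
(ii) not (hardship waiver) — satisfied.
(a) = T AND T = true.
(b) all abutters consent — not met.
(3) = T OR F = true.
Overall: T AND T AND T → true.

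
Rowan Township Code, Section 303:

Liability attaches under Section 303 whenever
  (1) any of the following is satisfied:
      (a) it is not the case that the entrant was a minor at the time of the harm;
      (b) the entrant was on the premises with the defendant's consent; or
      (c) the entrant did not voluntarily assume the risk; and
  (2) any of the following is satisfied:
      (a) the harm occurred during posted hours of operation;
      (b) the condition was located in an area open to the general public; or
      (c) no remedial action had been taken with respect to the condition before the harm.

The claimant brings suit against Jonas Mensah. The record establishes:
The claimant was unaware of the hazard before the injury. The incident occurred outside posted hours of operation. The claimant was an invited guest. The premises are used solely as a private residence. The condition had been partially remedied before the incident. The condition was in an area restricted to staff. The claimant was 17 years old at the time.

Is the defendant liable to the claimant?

(a) not (entrant a minor) — not satisfied.
(b) consent to enter — satisfied.
(c) no assumed risk — satisfied.
So (1) is satisfied (F OR T OR T).
(a) during posted hours — fails.
(b) public area — not satisfied.
(c) no remedial action — fails.
(2): F OR F OR F → false.
Overall = T AND F = false.

No — not liable.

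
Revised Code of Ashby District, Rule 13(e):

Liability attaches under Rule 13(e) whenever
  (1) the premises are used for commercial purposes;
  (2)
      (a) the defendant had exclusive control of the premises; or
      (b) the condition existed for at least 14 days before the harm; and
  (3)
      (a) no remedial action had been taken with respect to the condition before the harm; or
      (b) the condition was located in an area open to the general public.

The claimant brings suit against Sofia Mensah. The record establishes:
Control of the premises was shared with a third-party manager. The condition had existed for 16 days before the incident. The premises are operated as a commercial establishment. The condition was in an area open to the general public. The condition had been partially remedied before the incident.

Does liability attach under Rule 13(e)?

Yes — liable.

(1) commercial use — satisfied.
(a) exclusive control — fails.
(b) condition ≥14 days old — satisfied.
(2) = F OR T = true.
(a) no remedial action — fails.
(b) public area — met.
So (3) is satisfied (F OR T).
Overall = T AND T AND T = true.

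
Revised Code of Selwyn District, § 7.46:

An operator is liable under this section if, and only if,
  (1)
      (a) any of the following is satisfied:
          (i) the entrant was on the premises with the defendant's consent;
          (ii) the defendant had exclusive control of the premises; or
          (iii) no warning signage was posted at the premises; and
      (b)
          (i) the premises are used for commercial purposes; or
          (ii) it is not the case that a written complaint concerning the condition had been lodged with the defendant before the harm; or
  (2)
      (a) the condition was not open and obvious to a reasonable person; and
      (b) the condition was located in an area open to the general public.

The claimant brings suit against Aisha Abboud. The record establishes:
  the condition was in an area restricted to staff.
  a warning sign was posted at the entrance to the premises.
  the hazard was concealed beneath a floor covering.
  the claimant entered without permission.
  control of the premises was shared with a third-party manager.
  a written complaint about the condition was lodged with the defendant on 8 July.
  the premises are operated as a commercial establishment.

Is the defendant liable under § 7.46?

No — not liable.

(i) consent to enter — not met.
(ii) exclusive control — not satisfied.
(iii) no signage posted — not satisfied.
(a) = F OR F OR F = false.
(i) commercial use — satisfied.
(ii) not (complaint lodged) — not met.
(b): T OR F → true.
So (1) is not satisfied (F AND T).
(a) not open/obvious — satisfied.
(b) public area — not met.
So (2) is not satisfied (T AND F).
So Overall is not satisfied (F OR F).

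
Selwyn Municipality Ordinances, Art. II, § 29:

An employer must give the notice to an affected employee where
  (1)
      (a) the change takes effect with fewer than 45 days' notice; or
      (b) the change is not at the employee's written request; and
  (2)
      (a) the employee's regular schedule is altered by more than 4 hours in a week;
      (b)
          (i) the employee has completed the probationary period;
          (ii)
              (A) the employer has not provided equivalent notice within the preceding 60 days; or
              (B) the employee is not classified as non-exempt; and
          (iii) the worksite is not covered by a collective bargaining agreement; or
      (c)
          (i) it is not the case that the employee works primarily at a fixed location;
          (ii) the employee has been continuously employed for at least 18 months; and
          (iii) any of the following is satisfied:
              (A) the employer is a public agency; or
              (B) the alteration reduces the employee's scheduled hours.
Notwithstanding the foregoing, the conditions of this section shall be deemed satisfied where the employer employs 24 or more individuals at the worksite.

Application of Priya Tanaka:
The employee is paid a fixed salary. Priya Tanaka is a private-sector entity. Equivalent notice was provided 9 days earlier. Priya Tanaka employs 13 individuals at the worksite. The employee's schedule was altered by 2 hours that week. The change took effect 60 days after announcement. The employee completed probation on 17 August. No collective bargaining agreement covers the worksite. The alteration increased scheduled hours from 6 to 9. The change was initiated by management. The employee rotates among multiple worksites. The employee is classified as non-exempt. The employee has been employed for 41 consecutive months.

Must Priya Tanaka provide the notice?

(a) < 45 days' notice — not met.
(b) not employee-requested — satisfied.
(1) = F OR T = true.
(a) schedule shift > 4h — not satisfied.
(i) past probation — met.
(A) no recent notice — not met.
(B) not (non-exempt) — not satisfied.
(ii) = F OR F = false.
(iii) no CBA — met.
(b) = T AND F AND T = false.
(i) not (fixed location) — satisfied.
(ii) tenure ≥ 18 mo. — holds.
(A) public agency — fails.
(B) hours reduced — fails.
(iii) = F OR F = false.
(c) = T AND T AND F = false.
(2): F OR F OR F → false.
Overall = T AND F = false.
Exception (≥ 24 at site) — not satisfied.
Result: main false OR exception false → false.

No — not required.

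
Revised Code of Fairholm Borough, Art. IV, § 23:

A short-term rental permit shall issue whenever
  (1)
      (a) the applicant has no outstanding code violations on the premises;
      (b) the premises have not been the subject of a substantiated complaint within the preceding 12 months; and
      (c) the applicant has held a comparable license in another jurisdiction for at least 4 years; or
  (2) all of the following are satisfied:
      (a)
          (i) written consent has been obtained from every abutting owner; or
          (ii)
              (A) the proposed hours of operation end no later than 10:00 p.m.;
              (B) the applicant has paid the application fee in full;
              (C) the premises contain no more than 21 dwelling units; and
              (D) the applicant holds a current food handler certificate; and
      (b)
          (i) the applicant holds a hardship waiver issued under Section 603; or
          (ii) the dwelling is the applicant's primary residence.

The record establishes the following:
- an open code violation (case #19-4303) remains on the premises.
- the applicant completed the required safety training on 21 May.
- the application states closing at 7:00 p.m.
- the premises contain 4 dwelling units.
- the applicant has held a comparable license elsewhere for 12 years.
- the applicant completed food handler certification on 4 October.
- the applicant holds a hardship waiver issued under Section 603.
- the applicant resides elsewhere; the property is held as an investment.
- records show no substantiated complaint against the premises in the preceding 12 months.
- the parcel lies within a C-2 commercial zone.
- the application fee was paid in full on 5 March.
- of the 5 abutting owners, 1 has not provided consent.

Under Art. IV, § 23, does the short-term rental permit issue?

Yes — granted.

(a) no code violations — not satisfied.
(b) no complaint in 12 mo. — holds.
(c) prior license ≥ 4 yr — met.
(1): F AND T AND T → false.
(i) all abutters consent — not met.
(A) closes by 10 p.m. — holds.
(B) fee paid — satisfied.
(C) ≤ 21 units — met.
(D) food handler cert. — satisfied.
(ii): T AND T AND T AND T → true.
(a): F OR T → true.
(i) hardship waiver — holds.
(ii) primary residence — not met.
(b) = T OR F = true.
So (2) is satisfied (T AND T).
So Overall is satisfied (F OR T).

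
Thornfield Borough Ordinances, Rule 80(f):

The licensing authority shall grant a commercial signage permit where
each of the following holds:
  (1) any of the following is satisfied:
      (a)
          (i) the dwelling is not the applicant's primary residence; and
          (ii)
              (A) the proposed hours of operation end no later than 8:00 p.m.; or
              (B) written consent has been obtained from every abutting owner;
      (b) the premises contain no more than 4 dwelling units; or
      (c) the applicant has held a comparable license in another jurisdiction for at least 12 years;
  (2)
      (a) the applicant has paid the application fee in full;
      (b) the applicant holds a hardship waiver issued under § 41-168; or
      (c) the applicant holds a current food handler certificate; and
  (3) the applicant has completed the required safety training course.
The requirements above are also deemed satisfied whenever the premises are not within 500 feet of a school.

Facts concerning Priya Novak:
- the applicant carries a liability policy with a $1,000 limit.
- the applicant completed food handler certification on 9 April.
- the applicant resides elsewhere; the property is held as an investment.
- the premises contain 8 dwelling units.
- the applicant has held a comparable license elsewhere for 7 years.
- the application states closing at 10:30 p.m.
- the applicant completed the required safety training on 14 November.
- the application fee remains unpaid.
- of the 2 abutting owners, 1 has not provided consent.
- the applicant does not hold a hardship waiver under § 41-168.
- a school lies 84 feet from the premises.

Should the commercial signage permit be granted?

No — denied.

(i) not (primary residence) — satisfied.
(A) closes by 8 p.m. — fails.
(B) all abutters consent — fails.
(ii): F OR F → false.
So (a) is not satisfied (T AND F).
(b) ≤ 4 units — not met.
(c) prior license ≥ 12 yr — not met.
(1): F OR F OR F → false.
(a) fee paid — not met.
(b) hardship waiver — not satisfied.
(c) food handler cert. — satisfied.
So (2) is satisfied (F OR F OR T).
(3) safety training — holds.
Overall: F AND T AND T → false.
Exception (≥500 ft from school) — not satisfied.
Result: main false OR exception false → false.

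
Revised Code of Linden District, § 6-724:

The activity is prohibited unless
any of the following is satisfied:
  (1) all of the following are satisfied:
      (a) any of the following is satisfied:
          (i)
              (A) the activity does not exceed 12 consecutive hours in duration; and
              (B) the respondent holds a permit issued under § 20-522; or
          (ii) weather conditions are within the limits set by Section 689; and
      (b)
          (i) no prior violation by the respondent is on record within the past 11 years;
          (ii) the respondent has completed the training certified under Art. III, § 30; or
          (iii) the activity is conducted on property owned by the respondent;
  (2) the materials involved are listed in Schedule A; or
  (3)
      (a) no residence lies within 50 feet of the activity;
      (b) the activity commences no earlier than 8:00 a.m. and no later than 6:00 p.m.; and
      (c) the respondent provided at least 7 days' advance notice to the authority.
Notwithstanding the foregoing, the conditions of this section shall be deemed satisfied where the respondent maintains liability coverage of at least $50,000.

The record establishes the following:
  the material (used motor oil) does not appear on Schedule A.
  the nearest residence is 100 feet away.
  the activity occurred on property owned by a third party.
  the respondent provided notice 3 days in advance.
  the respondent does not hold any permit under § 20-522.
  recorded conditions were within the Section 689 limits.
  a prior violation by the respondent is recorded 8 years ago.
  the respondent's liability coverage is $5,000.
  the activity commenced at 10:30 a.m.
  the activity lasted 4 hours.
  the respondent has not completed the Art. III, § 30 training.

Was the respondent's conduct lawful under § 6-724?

(A) ≤ 12 hrs duration — met.
(B) holds permit — fails.
So (i) is not satisfied (T AND F).
(ii) weather ok — satisfied.
(a) = F OR T = true.
(i) no prior violation — not met.
(ii) training certified — not satisfied.
(iii) own property — not met.
(b) = F OR F OR F = false.
(1) = T AND F = false.
(2) Schedule A material — not satisfied.
(a) no residence in 50 ft — satisfied.
(b) start within hours — met.
(c) ≥7 days' notice — not met.
So (3) is not satisfied (T AND T AND F).
So Overall is not satisfied (F OR F OR F).
Exception (coverage ≥ $50,000) — not satisfied.
Result: main false OR exception false → false.

No — unlawful.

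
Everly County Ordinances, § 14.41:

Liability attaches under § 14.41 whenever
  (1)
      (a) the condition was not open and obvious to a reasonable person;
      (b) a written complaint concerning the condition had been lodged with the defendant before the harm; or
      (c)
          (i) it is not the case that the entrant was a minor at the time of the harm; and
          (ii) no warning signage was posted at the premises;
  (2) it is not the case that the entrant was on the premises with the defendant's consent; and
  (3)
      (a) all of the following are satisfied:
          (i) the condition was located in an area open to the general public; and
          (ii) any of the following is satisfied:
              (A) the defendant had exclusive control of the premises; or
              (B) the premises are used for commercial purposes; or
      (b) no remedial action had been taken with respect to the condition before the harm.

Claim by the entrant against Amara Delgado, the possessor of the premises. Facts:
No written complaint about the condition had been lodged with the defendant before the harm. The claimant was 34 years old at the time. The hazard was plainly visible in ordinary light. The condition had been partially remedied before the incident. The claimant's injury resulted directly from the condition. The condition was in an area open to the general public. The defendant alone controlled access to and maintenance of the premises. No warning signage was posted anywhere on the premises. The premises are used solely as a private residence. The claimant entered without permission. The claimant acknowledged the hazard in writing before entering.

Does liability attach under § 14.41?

(a) not open/obvious — not satisfied.
(b) complaint lodged — not met.
(i) not (entrant a minor) — holds.
(ii) no signage posted — satisfied.
(c): T AND T → true.
So (1) is satisfied (F OR F OR T).
(2) not (consent to enter) — satisfied.
(i) public area — holds.
(A) exclusive control — holds.
(B) commercial use — not met.
(ii): T OR F → true.
(a): T AND T → true.
(b) no remedial action — not met.
(3): T OR F → true.
Overall = T AND T AND T = true.

Yes — liable.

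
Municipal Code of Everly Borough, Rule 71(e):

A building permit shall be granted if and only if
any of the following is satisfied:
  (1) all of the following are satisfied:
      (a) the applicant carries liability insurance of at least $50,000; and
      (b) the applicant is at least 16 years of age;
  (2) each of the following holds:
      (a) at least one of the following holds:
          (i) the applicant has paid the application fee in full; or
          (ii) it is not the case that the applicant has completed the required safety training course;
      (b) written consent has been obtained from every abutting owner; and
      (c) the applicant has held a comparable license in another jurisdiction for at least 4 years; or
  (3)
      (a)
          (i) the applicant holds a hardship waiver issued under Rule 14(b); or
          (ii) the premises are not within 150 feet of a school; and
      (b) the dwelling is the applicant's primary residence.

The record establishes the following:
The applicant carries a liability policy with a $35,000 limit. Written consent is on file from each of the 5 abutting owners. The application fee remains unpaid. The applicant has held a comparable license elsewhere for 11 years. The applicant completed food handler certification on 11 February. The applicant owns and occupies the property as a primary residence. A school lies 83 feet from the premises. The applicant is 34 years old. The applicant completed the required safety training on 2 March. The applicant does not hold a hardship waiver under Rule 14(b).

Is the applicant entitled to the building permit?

(a) insurance ≥ $50,000 — fails.
(b) age ≥ 16 — satisfied.
(1): F AND T → false.
(i) fee paid — fails.
(ii) not (safety training) — not satisfied.
So (a) is not satisfied (F OR F).
(b) all abutters consent — holds.
(c) prior license ≥ 4 yr — met.
(2): F AND T AND T → false.
(i) hardship waiver — not satisfied.
(ii) ≥150 ft from school — not satisfied.
(a) = F OR F = false.
(b) primary residence — satisfied.
(3) = F AND T = false.
Overall: F OR F OR F → false.

No — denied.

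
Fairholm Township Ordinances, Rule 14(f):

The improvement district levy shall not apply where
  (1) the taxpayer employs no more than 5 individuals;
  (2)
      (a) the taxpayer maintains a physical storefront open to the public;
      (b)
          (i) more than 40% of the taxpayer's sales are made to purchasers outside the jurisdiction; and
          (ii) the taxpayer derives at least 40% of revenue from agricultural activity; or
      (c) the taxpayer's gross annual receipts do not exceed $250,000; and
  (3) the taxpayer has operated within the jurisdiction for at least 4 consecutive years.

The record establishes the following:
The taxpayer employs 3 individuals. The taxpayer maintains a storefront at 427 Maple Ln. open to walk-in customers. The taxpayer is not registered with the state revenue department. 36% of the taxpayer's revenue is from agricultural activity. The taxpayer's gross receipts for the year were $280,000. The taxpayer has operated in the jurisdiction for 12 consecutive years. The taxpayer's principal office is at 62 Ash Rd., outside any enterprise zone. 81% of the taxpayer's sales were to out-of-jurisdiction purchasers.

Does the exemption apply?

Yes — exempt.

(1) ≤ 5 employees — holds.
(a) has storefront — met.
(i) >40% out-of-jur. sales — holds.
(ii) ≥40% agricultural — not met.
(b) = T AND F = false.
(c) receipts ≤ $250,000 — not satisfied.
(2): T OR F OR F → true.
(3) ≥ 4 yrs in jurisdiction — met.
Overall: T AND T AND T → true.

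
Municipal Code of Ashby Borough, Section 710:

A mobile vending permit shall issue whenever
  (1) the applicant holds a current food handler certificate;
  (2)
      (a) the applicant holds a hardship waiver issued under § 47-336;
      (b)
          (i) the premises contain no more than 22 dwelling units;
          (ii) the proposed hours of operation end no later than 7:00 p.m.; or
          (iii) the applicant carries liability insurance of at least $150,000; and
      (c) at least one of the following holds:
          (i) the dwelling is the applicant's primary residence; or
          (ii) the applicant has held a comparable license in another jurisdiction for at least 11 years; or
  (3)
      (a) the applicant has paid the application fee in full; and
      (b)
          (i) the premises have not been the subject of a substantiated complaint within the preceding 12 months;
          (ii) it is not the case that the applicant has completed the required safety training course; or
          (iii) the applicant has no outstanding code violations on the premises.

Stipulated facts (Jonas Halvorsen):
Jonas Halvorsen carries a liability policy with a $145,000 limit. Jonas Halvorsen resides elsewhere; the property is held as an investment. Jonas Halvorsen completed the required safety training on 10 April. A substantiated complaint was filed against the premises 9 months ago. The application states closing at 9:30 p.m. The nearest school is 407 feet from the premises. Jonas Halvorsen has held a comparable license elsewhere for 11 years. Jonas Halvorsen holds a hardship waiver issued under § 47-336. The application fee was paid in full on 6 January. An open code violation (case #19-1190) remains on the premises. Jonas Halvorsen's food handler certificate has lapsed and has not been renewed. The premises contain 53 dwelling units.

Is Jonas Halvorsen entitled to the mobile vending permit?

No — denied.

(1) food handler cert. — fails.
(a) hardship waiver — satisfied.
(i) ≤ 22 units — not met.
(ii) closes by 7 p.m. — fails.
(iii) insurance ≥ $150,000 — not met.
(b): F OR F OR F → false.
(i) primary residence — not met.
(ii) prior license ≥ 11 yr — holds.
(c): F OR T → true.
(2): T AND F AND T → false.
(a) fee paid — satisfied.
(i) no complaint in 12 mo. — fails.
(ii) not (safety training) — not met.
(iii) no code violations — fails.
(b): F OR F OR F → false.
(3): T AND F → false.
Overall = F OR F OR F = false.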